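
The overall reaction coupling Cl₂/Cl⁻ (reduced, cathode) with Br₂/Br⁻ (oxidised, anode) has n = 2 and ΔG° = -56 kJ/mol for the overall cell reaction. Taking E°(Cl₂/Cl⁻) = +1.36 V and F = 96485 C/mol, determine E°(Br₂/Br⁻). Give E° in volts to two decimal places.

E°cell = −ΔG°/(nF) = −(-56×10³)/((2)(96485)) = +0.290 V.
Since Cl₂/Cl⁻ is the cathode and Br₂/Br⁻ the anode, E°cell = E°(Cl₂/Cl⁻) − E°(Br₂/Br⁻).
So E°(Br₂/Br⁻) = E°(Cl₂/Cl⁻) − E°cell = (+1.36) − (+0.290) = +1.07 V.

+1.07 V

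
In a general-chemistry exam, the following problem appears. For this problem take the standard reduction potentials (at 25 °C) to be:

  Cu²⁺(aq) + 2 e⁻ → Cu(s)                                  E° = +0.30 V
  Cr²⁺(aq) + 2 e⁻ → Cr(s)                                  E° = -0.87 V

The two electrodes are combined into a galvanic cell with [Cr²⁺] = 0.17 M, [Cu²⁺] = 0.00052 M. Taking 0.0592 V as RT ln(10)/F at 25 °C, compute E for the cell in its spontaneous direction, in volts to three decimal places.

Cu²⁺/Cu is the cathode (higher E°), Cr²⁺/Cr the anode: E°cell = +0.30 − (-0.87) = +1.17 V, n = 2.
Overall: Cu²⁺(aq) + Cr(s) → Cu(s) + Cr²⁺(aq)
Q = [Cr²⁺] / ([Cu²⁺]); log Q = 2.514.
E = E° − (0.0592/n) log Q = +1.17 − (0.0592/2)(2.514) = +1.096 V.

+1.096 V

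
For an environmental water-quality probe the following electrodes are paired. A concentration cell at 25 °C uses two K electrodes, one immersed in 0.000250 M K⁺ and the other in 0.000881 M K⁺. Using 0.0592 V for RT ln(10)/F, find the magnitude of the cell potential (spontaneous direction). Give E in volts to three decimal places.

+0.032 V

For a concentration cell E°cell = 0. The 0.000881 M side is the cathode (reduction is favoured where [K⁺] is higher).
With n = 1, E = −(0.0592/1) log([K⁺]ₐₙ/[K⁺]꜀ₐₜ) = −(0.0592/1) log(0.00025/0.000881) = −(0.0592/1)(-0.547) = +0.032 V.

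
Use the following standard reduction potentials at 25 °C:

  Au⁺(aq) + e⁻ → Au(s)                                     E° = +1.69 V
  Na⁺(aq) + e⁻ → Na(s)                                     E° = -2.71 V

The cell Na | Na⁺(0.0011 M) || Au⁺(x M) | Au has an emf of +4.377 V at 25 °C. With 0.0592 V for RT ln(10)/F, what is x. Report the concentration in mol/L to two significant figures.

0.00045 M

Au⁺/Au is the cathode, Na⁺/Na the anode: E°cell = +4.40 V, n = 1.
Overall reaction: Au⁺(aq) + Na(s) → Au(s) + Na⁺(aq); Q = [Na⁺]^1/[Au⁺]^1.
From E = E° − (0.0592/n) log Q: log Q = (E° − E)·n/0.0592 = (+4.40 − (+4.377))·1/0.0592 = 0.3885.
So 1·log[Au⁺] = 1·log(0.0011) − log Q = -2.9586 − (0.3885) = -3.3471; [Au⁺] = 10^(-3.3471) ≈ 0.00045 M.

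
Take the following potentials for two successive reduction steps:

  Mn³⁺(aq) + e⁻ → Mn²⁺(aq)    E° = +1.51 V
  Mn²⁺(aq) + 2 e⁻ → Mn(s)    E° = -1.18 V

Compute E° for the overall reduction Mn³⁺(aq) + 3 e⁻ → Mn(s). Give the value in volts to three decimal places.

-0.283 V

Standard free energies of sequential steps add: ΔG°₃ = ΔG°₁ + ΔG°₂, so n₃E°₃ = n₁E°₁ + n₂E°₂.
E°₃ = (1×+1.51 + 2×-1.18) / 3 = (-0.850) / 3 = -0.283 V.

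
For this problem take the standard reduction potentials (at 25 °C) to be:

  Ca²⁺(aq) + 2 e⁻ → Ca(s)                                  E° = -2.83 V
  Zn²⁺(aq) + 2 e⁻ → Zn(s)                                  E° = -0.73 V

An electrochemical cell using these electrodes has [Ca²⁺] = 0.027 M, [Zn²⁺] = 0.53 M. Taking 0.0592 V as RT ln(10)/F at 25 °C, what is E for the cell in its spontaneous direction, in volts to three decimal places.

+2.138 V

Zn²⁺/Zn is the cathode (higher E°), Ca²⁺/Ca the anode: E°cell = -0.73 − (-2.83) = +2.10 V, n = 2.
Overall: Zn²⁺(aq) + Ca(s) → Zn(s) + Ca²⁺(aq)
Q = [Ca²⁺] / ([Zn²⁺]); log Q = -1.293.
E = E° − (0.0592/n) log Q = +2.10 − (0.0592/2)(-1.293) = +2.138 V.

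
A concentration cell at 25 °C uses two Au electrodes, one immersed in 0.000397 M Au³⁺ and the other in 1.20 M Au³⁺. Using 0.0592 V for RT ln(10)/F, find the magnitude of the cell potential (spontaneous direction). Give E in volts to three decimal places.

For a concentration cell E°cell = 0. The 1.20 M side is the cathode (reduction is favoured where [Au³⁺] is higher).
With n = 3, E = −(0.0592/3) log([Au³⁺]ₐₙ/[Au³⁺]꜀ₐₜ) = −(0.0592/3) log(0.000397/1.2) = −(0.0592/3)(-3.480) = +0.069 V.

+0.069 V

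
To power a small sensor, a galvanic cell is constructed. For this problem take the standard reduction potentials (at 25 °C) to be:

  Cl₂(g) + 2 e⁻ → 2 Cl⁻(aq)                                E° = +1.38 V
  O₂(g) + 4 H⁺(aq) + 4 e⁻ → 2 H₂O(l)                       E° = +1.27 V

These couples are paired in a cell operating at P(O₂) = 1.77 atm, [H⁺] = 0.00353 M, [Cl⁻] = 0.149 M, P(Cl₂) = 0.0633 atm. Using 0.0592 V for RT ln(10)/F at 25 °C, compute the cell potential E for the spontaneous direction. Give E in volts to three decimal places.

Cl₂/Cl⁻ is the cathode (higher E°), O₂/H₂O the anode: E°cell = +1.38 − (+1.27) = +0.11 V, n = 4.
Overall: 2 Cl₂(g) + 2 H₂O(l) → 4 Cl⁻(aq) + O₂(g) + 4 H⁺(aq)
Q = [Cl⁻]^4·P(O₂)·[H⁺]^4 / (P(Cl₂)^2); log Q = -10.471.
E = E° − (0.0592/n) log Q = +0.11 − (0.0592/4)(-10.471) = +0.265 V.

+0.265 V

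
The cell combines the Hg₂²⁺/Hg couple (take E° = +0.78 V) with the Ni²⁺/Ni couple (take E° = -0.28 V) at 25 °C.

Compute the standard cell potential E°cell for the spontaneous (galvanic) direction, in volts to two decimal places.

The Hg₂²⁺/Hg couple has the higher reduction potential, so it is the cathode; Ni²⁺/Ni is oxidised at the anode.
E°cell = E°(cathode) − E°(anode) = (+0.78) − (-0.28) = +1.06 V.

+1.06 V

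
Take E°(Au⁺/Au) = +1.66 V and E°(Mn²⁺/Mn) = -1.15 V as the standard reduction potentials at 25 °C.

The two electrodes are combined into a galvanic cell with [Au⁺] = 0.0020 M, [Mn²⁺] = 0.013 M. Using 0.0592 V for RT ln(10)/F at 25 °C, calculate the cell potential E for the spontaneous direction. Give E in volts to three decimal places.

+2.706 V

Au⁺/Au is the cathode (higher E°), Mn²⁺/Mn the anode: E°cell = +1.66 − (-1.15) = +2.81 V, n = 2.
Overall: 2 Au⁺(aq) + Mn(s) → 2 Au(s) + Mn²⁺(aq)
Q = [Mn²⁺] / ([Au⁺]^2); log Q = 3.512.
E = E° − (0.0592/n) log Q = +2.81 − (0.0592/2)(3.512) = +2.706 V.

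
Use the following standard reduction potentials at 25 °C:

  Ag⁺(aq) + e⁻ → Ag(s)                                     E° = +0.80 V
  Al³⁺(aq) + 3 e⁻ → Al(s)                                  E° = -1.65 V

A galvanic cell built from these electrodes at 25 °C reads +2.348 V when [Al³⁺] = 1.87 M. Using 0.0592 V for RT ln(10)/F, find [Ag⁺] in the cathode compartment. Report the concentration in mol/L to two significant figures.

0.023 M

Ag⁺/Ag is the cathode, Al³⁺/Al the anode: E°cell = +2.45 V, n = 3.
Overall reaction: 3 Ag⁺(aq) + Al(s) → 3 Ag(s) + Al³⁺(aq); Q = [Al³⁺]^1/[Ag⁺]^3.
From E = E° − (0.0592/n) log Q: log Q = (E° − E)·n/0.0592 = (+2.45 − (+2.348))·3/0.0592 = 5.1689.
So 3·log[Ag⁺] = 1·log(1.87) − log Q = 0.2718 − (5.1689) = -4.8971; log[Ag⁺] = -4.8971 / 3 = -1.6324; [Ag⁺] = 10^(-1.6324) ≈ 0.023 M.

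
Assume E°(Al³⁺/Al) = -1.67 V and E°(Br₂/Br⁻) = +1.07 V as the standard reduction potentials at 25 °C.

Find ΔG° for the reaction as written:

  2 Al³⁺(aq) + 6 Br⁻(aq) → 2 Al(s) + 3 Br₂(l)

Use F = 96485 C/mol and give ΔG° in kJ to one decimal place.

+1586.2 kJ

As written, Al³⁺/Al is reduced (cathode) and Br₂/Br⁻ is oxidised (anode), so E°cell = (-1.67) − (+1.07) = -2.74 V.
Balancing electrons gives n = 6.
ΔG° = −nFE° = −(6)(96485)(-2.74) = 1,586,213 J = +1586.2 kJ.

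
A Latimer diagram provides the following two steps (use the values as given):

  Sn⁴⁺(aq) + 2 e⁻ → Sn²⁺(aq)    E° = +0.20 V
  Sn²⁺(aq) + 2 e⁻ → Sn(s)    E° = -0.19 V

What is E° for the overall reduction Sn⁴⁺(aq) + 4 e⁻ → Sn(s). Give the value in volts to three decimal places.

+0.005 V

Since ΔG° = −nFE° is additive over sequential reductions, n₃E°₃ = n₁E°₁ + n₂E°₂.
E°₃ = (2×+0.20 + 2×-0.19) / 4 = (+0.020) / 4 = +0.005 V.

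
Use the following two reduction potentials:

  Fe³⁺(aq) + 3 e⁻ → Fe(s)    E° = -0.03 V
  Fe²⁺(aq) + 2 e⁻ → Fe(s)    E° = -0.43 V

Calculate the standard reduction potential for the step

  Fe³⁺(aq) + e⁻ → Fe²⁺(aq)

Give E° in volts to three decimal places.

+0.770 V

Sequential free energies add, so n₃E°₃ = n₁E°₁ + n₂E°₂.
With n₃ = 3, and the known step contributing 2×(-0.43) V, the unknown satisfies 1·E° = 3×(-0.03) − 2×(-0.43) = +0.770.
E° = +0.770 / 1 = +0.770 V.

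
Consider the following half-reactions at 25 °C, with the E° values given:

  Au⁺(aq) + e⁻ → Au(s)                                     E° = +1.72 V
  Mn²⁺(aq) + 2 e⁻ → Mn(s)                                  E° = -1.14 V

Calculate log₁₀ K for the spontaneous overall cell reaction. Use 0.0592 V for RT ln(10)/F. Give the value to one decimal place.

Cathode: Au⁺/Au; anode: Mn²⁺/Mn. E°cell = +2.86 V, n = 2.
log K = nE°cell / 0.0592 = (2)(+2.86) / 0.0592 = 96.6.

96.6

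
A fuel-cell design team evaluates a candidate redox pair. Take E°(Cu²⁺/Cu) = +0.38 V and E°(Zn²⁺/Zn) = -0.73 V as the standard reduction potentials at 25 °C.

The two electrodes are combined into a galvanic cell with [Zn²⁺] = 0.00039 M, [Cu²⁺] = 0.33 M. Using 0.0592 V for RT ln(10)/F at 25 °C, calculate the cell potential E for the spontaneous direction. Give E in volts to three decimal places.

+1.197 V

Cu²⁺/Cu is the cathode (higher E°), Zn²⁺/Zn the anode: E°cell = +0.38 − (-0.73) = +1.11 V, n = 2.
Overall: Cu²⁺(aq) + Zn(s) → Cu(s) + Zn²⁺(aq)
Q = [Zn²⁺] / ([Cu²⁺]); log Q = -2.927.
E = E° − (0.0592/n) log Q = +1.11 − (0.0592/2)(-2.927) = +1.197 V.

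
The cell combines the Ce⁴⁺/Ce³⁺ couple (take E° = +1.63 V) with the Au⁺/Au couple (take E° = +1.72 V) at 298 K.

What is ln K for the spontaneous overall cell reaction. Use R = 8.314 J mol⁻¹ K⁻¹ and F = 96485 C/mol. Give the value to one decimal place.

3.5

Cathode: Au⁺/Au; anode: Ce⁴⁺/Ce³⁺. E°cell = (+1.72) − (+1.63) = +0.09 V, with n = 1.
ΔG° = −nFE° = −RT ln K, so ln K = nFE°/(RT) = (1)(96485)(+0.09) / ((8.314)(298)) = 3.505.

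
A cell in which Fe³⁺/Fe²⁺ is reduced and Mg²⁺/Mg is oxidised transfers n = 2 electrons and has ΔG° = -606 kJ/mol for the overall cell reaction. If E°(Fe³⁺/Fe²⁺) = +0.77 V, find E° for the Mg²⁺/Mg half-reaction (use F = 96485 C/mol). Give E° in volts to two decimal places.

E°cell = −ΔG°/(nF) = −(-606×10³)/((2)(96485)) = +3.140 V.
Since Fe³⁺/Fe²⁺ is the cathode and Mg²⁺/Mg the anode, E°cell = E°(Fe³⁺/Fe²⁺) − E°(Mg²⁺/Mg).
So E°(Mg²⁺/Mg) = E°(Fe³⁺/Fe²⁺) − E°cell = (+0.77) − (+3.140) = -2.37 V.

-2.37 V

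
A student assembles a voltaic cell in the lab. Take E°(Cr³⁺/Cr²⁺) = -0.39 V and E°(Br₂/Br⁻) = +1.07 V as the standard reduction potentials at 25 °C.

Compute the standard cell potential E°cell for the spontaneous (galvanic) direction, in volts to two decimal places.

+1.46 V

The Br₂/Br⁻ couple has the higher reduction potential, so it is the cathode; Cr³⁺/Cr²⁺ is oxidised at the anode.
E°cell = E°(cathode) − E°(anode) = (+1.07) − (-0.39) = +1.46 V.
Since E°cell > 0, the reaction is spontaneous under standard conditions.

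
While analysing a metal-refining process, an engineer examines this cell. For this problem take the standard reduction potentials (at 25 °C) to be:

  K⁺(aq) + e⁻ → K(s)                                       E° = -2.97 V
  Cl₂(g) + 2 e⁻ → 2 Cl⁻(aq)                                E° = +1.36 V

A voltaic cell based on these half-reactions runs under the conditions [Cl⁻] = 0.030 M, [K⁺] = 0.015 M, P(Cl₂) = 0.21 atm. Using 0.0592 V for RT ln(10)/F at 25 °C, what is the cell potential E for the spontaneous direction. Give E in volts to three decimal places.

+4.508 V

Cl₂/Cl⁻ is the cathode (higher E°), K⁺/K the anode: E°cell = +1.36 − (-2.97) = +4.33 V, n = 2.
Overall: Cl₂(g) + 2 K(s) → 2 Cl⁻(aq) + 2 K⁺(aq)
Q = [Cl⁻]^2·[K⁺]^2 / (P(Cl₂)); log Q = -6.016.
E = E° − (0.0592/n) log Q = +4.33 − (0.0592/2)(-6.016) = +4.508 V.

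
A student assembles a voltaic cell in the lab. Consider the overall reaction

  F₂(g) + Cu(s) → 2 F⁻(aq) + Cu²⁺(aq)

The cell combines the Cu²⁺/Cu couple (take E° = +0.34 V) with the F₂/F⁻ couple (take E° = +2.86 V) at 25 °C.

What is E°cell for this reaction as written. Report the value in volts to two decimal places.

The F₂/F⁻ couple has the higher reduction potential, so it is the cathode; Cu²⁺/Cu is oxidised at the anode.
E°cell = E°(cathode) − E°(anode) = (+2.86) − (+0.34) = +2.52 V.

+2.52 V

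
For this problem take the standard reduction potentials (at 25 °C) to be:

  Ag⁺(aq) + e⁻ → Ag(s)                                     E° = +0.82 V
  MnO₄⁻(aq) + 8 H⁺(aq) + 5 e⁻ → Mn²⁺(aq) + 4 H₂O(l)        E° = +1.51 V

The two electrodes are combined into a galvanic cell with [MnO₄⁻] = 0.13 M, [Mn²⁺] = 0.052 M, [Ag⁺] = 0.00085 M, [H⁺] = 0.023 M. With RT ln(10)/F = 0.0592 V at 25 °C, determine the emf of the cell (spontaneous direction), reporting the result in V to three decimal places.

+0.721 V

MnO₄⁻/Mn²⁺ is the cathode (higher E°), Ag⁺/Ag the anode: E°cell = +1.51 − (+0.82) = +0.69 V, n = 5.
Overall: MnO₄⁻(aq) + 8 H⁺(aq) + 5 Ag(s) → Mn²⁺(aq) + 4 H₂O(l) + 5 Ag⁺(aq)
Q = [Mn²⁺]·[Ag⁺]^5 / ([MnO₄⁻]·[H⁺]^8); log Q = -2.645.
E = E° − (0.0592/n) log Q = +0.69 − (0.0592/5)(-2.645) = +0.721 V.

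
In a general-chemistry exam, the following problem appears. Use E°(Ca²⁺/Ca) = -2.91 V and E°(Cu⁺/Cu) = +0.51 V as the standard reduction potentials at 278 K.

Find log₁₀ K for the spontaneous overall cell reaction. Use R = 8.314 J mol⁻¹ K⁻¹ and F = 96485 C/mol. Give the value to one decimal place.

Cathode: Cu⁺/Cu; anode: Ca²⁺/Ca. E°cell = (+0.51) − (-2.91) = +3.42 V, with n = 2.
ΔG° = −nFE° = −RT ln K, so ln K = nFE°/(RT) = (2)(96485)(+3.42) / ((8.314)(278)) = 285.536.
log₁₀ K = 285.536 / ln 10 = 124.0.

124.0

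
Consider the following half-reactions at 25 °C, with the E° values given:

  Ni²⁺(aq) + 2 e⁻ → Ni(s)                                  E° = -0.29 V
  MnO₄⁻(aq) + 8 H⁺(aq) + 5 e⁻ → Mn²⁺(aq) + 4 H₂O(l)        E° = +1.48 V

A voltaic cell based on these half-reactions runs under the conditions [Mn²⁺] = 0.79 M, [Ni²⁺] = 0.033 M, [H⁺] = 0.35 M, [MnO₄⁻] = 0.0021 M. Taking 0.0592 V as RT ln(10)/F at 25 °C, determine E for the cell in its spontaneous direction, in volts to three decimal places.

MnO₄⁻/Mn²⁺ is the cathode (higher E°), Ni²⁺/Ni the anode: E°cell = +1.48 − (-0.29) = +1.77 V, n = 10.
Overall: 2 MnO₄⁻(aq) + 16 H⁺(aq) + 5 Ni(s) → 2 Mn²⁺(aq) + 8 H₂O(l) + 5 Ni²⁺(aq)
Q = [Mn²⁺]^2·[Ni²⁺]^5 / ([MnO₄⁻]^2·[H⁺]^16); log Q = 5.038.
E = E° − (0.0592/n) log Q = +1.77 − (0.0592/10)(5.038) = +1.740 V.

+1.740 V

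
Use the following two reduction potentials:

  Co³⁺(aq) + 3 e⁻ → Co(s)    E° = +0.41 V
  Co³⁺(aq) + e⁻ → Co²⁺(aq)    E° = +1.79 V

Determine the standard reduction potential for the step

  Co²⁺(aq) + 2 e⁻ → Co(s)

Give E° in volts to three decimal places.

-0.280 V

Sequential free energies add, so n₃E°₃ = n₁E°₁ + n₂E°₂.
With n₃ = 3, and the known step contributing 1×(+1.79) V, the unknown satisfies 2·E° = 3×(+0.41) − 1×(+1.79) = -0.560.
E° = -0.560 / 2 = -0.280 V.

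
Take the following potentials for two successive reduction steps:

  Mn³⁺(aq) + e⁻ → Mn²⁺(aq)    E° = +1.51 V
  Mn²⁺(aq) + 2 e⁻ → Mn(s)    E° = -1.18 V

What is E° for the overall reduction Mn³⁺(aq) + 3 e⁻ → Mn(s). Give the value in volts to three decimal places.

Standard free energies of sequential steps add: ΔG°₃ = ΔG°₁ + ΔG°₂, so n₃E°₃ = n₁E°₁ + n₂E°₂.
E°₃ = (1×+1.51 + 2×-1.18) / 3 = (-0.850) / 3 = -0.283 V.

-0.283 V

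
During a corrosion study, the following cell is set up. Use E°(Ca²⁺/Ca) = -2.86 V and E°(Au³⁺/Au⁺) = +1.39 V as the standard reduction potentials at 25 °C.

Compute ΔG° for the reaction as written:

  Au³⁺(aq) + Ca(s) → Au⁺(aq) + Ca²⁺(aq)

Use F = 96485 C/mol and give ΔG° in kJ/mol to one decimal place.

-820.1 kJ/mol

As written, Au³⁺/Au⁺ is reduced (cathode) and Ca²⁺/Ca is oxidised (anode), so E°cell = (+1.39) − (-2.86) = +4.25 V.
Balancing electrons gives n = 2.
ΔG° = −nFE° = −(2)(96485)(+4.25) = -820,122 J = -820.1 kJ/mol.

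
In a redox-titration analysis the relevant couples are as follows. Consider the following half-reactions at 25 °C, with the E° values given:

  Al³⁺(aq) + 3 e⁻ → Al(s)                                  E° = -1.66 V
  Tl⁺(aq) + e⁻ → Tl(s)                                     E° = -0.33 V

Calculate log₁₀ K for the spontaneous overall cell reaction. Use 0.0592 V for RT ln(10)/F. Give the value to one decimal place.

Cathode: Tl⁺/Tl; anode: Al³⁺/Al. E°cell = +1.33 V, n = 3.
log K = nE°cell / 0.0592 = (3)(+1.33) / 0.0592 = 67.4.

67.4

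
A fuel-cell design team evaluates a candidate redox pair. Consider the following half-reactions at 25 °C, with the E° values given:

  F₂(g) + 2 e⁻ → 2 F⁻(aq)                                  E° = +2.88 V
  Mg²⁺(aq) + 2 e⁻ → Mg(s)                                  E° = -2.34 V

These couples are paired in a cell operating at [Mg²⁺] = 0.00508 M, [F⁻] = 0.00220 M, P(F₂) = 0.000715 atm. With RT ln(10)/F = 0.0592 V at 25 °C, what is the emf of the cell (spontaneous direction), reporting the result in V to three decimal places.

+5.352 V

F₂/F⁻ is the cathode (higher E°), Mg²⁺/Mg the anode: E°cell = +2.88 − (-2.34) = +5.22 V, n = 2.
Overall: F₂(g) + Mg(s) → 2 F⁻(aq) + Mg²⁺(aq)
Q = [F⁻]^2·[Mg²⁺] / (P(F₂)); log Q = -4.464.
E = E° − (0.0592/n) log Q = +5.22 − (0.0592/2)(-4.464) = +5.352 V.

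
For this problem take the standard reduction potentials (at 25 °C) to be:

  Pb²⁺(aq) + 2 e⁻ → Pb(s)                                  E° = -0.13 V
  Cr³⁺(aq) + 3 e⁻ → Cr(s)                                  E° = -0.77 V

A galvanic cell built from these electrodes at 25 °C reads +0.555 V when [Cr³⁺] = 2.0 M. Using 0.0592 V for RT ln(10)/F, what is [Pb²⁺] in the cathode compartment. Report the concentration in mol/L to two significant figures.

Pb²⁺/Pb is the cathode, Cr³⁺/Cr the anode: E°cell = +0.64 V, n = 6.
Overall reaction: 3 Pb²⁺(aq) + 2 Cr(s) → 3 Pb(s) + 2 Cr³⁺(aq); Q = [Cr³⁺]^2/[Pb²⁺]^3.
From E = E° − (0.0592/n) log Q: log Q = (E° − E)·n/0.0592 = (+0.64 − (+0.555))·6/0.0592 = 8.6149.
So 3·log[Pb²⁺] = 2·log(2) − log Q = 0.6021 − (8.6149) = -8.0128; log[Pb²⁺] = -8.0128 / 3 = -2.6709; [Pb²⁺] = 10^(-2.6709) ≈ 0.0021 M.

0.0021 M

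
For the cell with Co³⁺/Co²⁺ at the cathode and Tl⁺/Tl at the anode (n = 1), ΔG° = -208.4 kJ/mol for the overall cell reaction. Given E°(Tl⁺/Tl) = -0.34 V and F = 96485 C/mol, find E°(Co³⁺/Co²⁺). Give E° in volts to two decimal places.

E°cell = −ΔG°/(nF) = −(-208.4×10³)/((1)(96485)) = +2.160 V.
Since Co³⁺/Co²⁺ is the cathode and Tl⁺/Tl the anode, E°cell = E°(Co³⁺/Co²⁺) − E°(Tl⁺/Tl).
So E°(Co³⁺/Co²⁺) = E°cell + E°(Tl⁺/Tl) = +2.160 + (-0.34) = +1.82 V.

+1.82 V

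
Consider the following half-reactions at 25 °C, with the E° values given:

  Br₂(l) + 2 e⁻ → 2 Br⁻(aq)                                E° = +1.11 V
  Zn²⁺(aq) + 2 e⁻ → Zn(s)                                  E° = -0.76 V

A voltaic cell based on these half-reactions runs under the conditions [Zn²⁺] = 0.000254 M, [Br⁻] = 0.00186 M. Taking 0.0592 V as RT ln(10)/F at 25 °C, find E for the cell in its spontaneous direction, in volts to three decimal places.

+2.138 V

Br₂/Br⁻ is the cathode (higher E°), Zn²⁺/Zn the anode: E°cell = +1.11 − (-0.76) = +1.87 V, n = 2.
Overall: Br₂(l) + Zn(s) → 2 Br⁻(aq) + Zn²⁺(aq)
Q = [Br⁻]^2·[Zn²⁺]; log Q = -9.056.
E = E° − (0.0592/n) log Q = +1.87 − (0.0592/2)(-9.056) = +2.138 V.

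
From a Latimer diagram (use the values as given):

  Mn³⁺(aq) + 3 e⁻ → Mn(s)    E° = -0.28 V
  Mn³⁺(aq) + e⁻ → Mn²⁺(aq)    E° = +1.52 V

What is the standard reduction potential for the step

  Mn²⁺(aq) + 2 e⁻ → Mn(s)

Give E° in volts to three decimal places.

-1.180 V

Sequential free energies add, so n₃E°₃ = n₁E°₁ + n₂E°₂.
With n₃ = 3, and the known step contributing 1×(+1.52) V, the unknown satisfies 2·E° = 3×(-0.28) − 1×(+1.52) = -2.360.
E° = -2.360 / 2 = -1.180 V.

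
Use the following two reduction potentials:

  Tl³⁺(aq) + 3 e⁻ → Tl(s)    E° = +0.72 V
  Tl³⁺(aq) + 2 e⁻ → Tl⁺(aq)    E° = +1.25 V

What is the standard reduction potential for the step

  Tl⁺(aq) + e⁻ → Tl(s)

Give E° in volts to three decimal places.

Sequential free energies add, so n₃E°₃ = n₁E°₁ + n₂E°₂.
With n₃ = 3, and the known step contributing 2×(+1.25) V, the unknown satisfies 1·E° = 3×(+0.72) − 2×(+1.25) = -0.340.
E° = -0.340 / 1 = -0.340 V.

-0.340 V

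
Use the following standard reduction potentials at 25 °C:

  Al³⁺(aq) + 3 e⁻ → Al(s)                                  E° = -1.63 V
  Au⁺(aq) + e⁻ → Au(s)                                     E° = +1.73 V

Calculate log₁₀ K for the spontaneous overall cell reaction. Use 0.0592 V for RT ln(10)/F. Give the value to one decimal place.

170.3

Cathode: Au⁺/Au; anode: Al³⁺/Al. E°cell = +3.36 V, n = 3.
log K = nE°cell / 0.0592 = (3)(+3.36) / 0.0592 = 170.3.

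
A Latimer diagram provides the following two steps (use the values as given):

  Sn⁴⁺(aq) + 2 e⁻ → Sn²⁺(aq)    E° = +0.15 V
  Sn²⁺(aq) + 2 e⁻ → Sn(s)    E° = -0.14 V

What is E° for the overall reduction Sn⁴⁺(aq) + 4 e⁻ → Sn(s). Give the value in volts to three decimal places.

Adding the free-energy changes (−nFE°) of the two steps gives −n₃FE°₃ = −n₁FE°₁ − n₂FE°₂.
E°₃ = (2×+0.15 + 2×-0.14) / 4 = (+0.020) / 4 = +0.005 V.

+0.005 V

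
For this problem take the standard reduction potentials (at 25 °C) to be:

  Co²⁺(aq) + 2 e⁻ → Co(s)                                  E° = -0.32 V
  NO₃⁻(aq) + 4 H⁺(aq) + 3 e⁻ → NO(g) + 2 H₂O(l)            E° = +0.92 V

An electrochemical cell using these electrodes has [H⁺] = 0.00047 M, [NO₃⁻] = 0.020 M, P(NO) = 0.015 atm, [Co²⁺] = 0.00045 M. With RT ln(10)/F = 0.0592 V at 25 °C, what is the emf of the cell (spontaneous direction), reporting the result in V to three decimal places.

NO₃⁻/NO is the cathode (higher E°), Co²⁺/Co the anode: E°cell = +0.92 − (-0.32) = +1.24 V, n = 6.
Overall: 2 NO₃⁻(aq) + 8 H⁺(aq) + 3 Co(s) → 2 NO(g) + 4 H₂O(l) + 3 Co²⁺(aq)
Q = P(NO)^2·[Co²⁺]^3 / ([NO₃⁻]^2·[H⁺]^8); log Q = 16.333.
E = E° − (0.0592/n) log Q = +1.24 − (0.0592/6)(16.333) = +1.079 V.

+1.079 V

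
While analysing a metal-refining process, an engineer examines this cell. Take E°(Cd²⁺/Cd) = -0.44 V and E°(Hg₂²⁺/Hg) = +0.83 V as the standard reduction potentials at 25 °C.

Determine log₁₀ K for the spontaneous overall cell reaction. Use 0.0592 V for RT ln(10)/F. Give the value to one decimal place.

Cathode: Hg₂²⁺/Hg; anode: Cd²⁺/Cd. E°cell = +1.27 V, n = 2.
log K = nE°cell / 0.0592 = (2)(+1.27) / 0.0592 = 42.9.

42.9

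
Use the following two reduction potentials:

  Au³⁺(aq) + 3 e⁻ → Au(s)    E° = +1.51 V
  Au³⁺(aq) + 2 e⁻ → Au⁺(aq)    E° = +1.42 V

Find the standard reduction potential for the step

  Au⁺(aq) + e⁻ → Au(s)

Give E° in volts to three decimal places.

+1.690 V

Sequential free energies add, so n₃E°₃ = n₁E°₁ + n₂E°₂.
With n₃ = 3, and the known step contributing 2×(+1.42) V, the unknown satisfies 1·E° = 3×(+1.51) − 2×(+1.42) = +1.690.
E° = +1.690 / 1 = +1.690 V.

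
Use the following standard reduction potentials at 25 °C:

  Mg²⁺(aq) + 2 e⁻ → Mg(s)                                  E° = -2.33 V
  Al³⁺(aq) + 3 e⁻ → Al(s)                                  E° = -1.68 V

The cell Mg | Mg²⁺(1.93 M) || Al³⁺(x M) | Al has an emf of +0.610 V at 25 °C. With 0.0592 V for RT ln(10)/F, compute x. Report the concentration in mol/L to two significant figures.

Al³⁺/Al is the cathode, Mg²⁺/Mg the anode: E°cell = +0.65 V, n = 6.
Overall reaction: 2 Al³⁺(aq) + 3 Mg(s) → 2 Al(s) + 3 Mg²⁺(aq); Q = [Mg²⁺]^3/[Al³⁺]^2.
From E = E° − (0.0592/n) log Q: log Q = (E° − E)·n/0.0592 = (+0.65 − (+0.610))·6/0.0592 = 4.0541.
So 2·log[Al³⁺] = 3·log(1.93) − log Q = 0.8567 − (4.0541) = -3.1974; log[Al³⁺] = -3.1974 / 2 = -1.5987; [Al³⁺] = 10^(-1.5987) ≈ 0.025 M.

0.025 M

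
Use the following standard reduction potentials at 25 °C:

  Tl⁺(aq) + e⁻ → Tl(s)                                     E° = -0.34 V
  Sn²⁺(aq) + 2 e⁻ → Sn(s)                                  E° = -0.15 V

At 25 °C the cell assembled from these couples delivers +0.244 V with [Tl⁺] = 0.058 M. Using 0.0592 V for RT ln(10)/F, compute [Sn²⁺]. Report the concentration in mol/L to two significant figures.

Sn²⁺/Sn is the cathode, Tl⁺/Tl the anode: E°cell = +0.19 V, n = 2.
Overall reaction: Sn²⁺(aq) + 2 Tl(s) → Sn(s) + 2 Tl⁺(aq); Q = [Tl⁺]^2/[Sn²⁺]^1.
From E = E° − (0.0592/n) log Q: log Q = (E° − E)·n/0.0592 = (+0.19 − (+0.244))·2/0.0592 = -1.8243.
So 1·log[Sn²⁺] = 2·log(0.058) − log Q = -2.4731 − (-1.8243) = -0.6488; [Sn²⁺] = 10^(-0.6488) ≈ 0.22 M.

0.22 M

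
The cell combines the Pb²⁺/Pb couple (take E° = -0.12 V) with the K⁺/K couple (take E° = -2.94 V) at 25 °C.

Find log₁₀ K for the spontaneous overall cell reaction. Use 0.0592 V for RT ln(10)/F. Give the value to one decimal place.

95.3

Cathode: Pb²⁺/Pb; anode: K⁺/K. E°cell = +2.82 V, n = 2.
log K = nE°cell / 0.0592 = (2)(+2.82) / 0.0592 = 95.3.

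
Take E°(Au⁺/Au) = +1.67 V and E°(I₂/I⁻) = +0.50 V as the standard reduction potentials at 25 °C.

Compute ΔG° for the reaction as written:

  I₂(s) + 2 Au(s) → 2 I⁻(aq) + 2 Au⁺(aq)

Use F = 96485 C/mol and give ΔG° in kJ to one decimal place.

As written, I₂/I⁻ is reduced (cathode) and Au⁺/Au is oxidised (anode), so E°cell = (+0.50) − (+1.67) = -1.17 V.
Balancing electrons gives n = 2.
ΔG° = −nFE° = −(2)(96485)(-1.17) = 225,775 J = +225.8 kJ.

+225.8 kJ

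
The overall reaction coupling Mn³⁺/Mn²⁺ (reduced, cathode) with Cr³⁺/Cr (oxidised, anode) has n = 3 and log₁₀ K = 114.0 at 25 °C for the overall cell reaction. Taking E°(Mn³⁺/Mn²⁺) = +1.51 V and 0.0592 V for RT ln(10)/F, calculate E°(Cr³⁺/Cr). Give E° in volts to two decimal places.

E°cell = (0.0592/n)·log K = (0.0592/3)(114.0) = +2.250 V.
Since Mn³⁺/Mn²⁺ is the cathode and Cr³⁺/Cr the anode, E°cell = E°(Mn³⁺/Mn²⁺) − E°(Cr³⁺/Cr).
So E°(Cr³⁺/Cr) = E°(Mn³⁺/Mn²⁺) − E°cell = (+1.51) − (+2.250) = -0.74 V.

-0.74 V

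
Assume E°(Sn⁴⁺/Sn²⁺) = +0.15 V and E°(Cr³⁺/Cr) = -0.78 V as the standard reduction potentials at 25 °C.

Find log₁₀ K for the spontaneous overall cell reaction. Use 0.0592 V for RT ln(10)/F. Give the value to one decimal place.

94.3

Cathode: Sn⁴⁺/Sn²⁺; anode: Cr³⁺/Cr. E°cell = +0.93 V, n = 6.
log K = nE°cell / 0.0592 = (6)(+0.93) / 0.0592 = 94.3.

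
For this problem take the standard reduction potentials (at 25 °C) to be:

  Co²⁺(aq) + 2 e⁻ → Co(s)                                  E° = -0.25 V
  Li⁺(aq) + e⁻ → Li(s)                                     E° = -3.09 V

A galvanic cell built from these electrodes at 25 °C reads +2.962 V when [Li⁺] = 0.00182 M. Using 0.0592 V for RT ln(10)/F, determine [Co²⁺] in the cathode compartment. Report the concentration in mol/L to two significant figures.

0.044 M

Co²⁺/Co is the cathode, Li⁺/Li the anode: E°cell = +2.84 V, n = 2.
Overall reaction: Co²⁺(aq) + 2 Li(s) → Co(s) + 2 Li⁺(aq); Q = [Li⁺]^2/[Co²⁺]^1.
From E = E° − (0.0592/n) log Q: log Q = (E° − E)·n/0.0592 = (+2.84 − (+2.962))·2/0.0592 = -4.1216.
So 1·log[Co²⁺] = 2·log(0.00182) − log Q = -5.4799 − (-4.1216) = -1.3583; [Co²⁺] = 10^(-1.3583) ≈ 0.044 M.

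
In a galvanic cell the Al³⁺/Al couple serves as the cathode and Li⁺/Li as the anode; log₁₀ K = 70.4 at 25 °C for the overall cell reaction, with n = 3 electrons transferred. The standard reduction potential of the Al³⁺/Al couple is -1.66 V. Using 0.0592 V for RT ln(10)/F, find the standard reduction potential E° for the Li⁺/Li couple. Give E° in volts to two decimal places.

-3.05 V

E°cell = (0.0592/n)·log K = (0.0592/3)(70.4) = +1.389 V.
Since Al³⁺/Al is the cathode and Li⁺/Li the anode, E°cell = E°(Al³⁺/Al) − E°(Li⁺/Li).
So E°(Li⁺/Li) = E°(Al³⁺/Al) − E°cell = (-1.66) − (+1.389) = -3.05 V.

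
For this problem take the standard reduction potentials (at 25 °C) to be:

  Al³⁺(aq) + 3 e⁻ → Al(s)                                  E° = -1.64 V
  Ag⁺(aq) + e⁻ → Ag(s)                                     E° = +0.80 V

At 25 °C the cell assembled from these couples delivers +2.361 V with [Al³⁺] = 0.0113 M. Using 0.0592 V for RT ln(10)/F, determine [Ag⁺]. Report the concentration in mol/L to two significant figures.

0.010 M

Ag⁺/Ag is the cathode, Al³⁺/Al the anode: E°cell = +2.44 V, n = 3.
Overall reaction: 3 Ag⁺(aq) + Al(s) → 3 Ag(s) + Al³⁺(aq); Q = [Al³⁺]^1/[Ag⁺]^3.
From E = E° − (0.0592/n) log Q: log Q = (E° − E)·n/0.0592 = (+2.44 − (+2.361))·3/0.0592 = 4.0034.
So 3·log[Ag⁺] = 1·log(0.0113) − log Q = -1.9469 − (4.0034) = -5.9503; log[Ag⁺] = -5.9503 / 3 = -1.9834; [Ag⁺] = 10^(-1.9834) ≈ 0.010 M.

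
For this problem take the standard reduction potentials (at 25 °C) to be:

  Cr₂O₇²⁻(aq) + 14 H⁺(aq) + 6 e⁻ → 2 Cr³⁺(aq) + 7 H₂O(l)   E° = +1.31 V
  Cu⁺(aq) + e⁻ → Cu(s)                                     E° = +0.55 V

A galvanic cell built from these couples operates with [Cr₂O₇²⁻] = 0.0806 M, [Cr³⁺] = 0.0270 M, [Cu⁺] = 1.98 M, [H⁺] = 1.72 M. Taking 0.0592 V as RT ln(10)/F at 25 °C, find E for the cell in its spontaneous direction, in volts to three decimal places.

+0.795 V

Cr₂O₇²⁻/Cr³⁺ is the cathode (higher E°), Cu⁺/Cu the anode: E°cell = +1.31 − (+0.55) = +0.76 V, n = 6.
Overall: Cr₂O₇²⁻(aq) + 14 H⁺(aq) + 6 Cu(s) → 2 Cr³⁺(aq) + 7 H₂O(l) + 6 Cu⁺(aq)
Q = [Cr³⁺]^2·[Cu⁺]^6 / ([Cr₂O₇²⁻]·[H⁺]^14); log Q = -3.561.
E = E° − (0.0592/n) log Q = +0.76 − (0.0592/6)(-3.561) = +0.795 V.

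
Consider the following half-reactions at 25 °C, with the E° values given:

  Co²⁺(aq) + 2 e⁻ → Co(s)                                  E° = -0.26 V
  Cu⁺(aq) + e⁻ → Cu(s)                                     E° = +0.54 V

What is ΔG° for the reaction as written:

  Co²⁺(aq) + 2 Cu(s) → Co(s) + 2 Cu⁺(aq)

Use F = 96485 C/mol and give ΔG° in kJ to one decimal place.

+154.4 kJ

As written, Co²⁺/Co is reduced (cathode) and Cu⁺/Cu is oxidised (anode), so E°cell = (-0.26) − (+0.54) = -0.80 V.
Balancing electrons gives n = 2.
ΔG° = −nFE° = −(2)(96485)(-0.80) = 154,376 J = +154.4 kJ.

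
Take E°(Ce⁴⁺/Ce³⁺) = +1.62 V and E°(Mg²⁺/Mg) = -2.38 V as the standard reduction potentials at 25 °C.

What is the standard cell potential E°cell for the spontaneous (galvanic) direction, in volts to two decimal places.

+4.00 V

The Ce⁴⁺/Ce³⁺ couple has the higher reduction potential, so it is the cathode; Mg²⁺/Mg is oxidised at the anode.
E°cell = E°(cathode) − E°(anode) = (+1.62) − (-2.38) = +4.00 V.
Since E°cell > 0, the reaction is spontaneous under standard conditions.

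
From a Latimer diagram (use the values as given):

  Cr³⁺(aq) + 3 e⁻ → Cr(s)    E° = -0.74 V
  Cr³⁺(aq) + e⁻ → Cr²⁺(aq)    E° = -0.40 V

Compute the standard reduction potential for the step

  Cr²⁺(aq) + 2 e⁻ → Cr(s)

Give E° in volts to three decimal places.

-0.910 V

Sequential free energies add, so n₃E°₃ = n₁E°₁ + n₂E°₂.
With n₃ = 3, and the known step contributing 1×(-0.40) V, the unknown satisfies 2·E° = 3×(-0.74) − 1×(-0.40) = -1.820.
E° = -1.820 / 2 = -0.910 V.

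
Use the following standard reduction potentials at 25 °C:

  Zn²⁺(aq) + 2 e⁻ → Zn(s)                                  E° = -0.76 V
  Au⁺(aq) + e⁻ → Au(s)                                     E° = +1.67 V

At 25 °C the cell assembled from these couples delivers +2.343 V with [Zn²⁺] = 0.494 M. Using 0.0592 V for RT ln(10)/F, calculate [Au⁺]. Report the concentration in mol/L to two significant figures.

Au⁺/Au is the cathode, Zn²⁺/Zn the anode: E°cell = +2.43 V, n = 2.
Overall reaction: 2 Au⁺(aq) + Zn(s) → 2 Au(s) + Zn²⁺(aq); Q = [Zn²⁺]^1/[Au⁺]^2.
From E = E° − (0.0592/n) log Q: log Q = (E° − E)·n/0.0592 = (+2.43 − (+2.343))·2/0.0592 = 2.9392.
So 2·log[Au⁺] = 1·log(0.494) − log Q = -0.3063 − (2.9392) = -3.2455; log[Au⁺] = -3.2455 / 2 = -1.6227; [Au⁺] = 10^(-1.6227) ≈ 0.024 M.

0.024 M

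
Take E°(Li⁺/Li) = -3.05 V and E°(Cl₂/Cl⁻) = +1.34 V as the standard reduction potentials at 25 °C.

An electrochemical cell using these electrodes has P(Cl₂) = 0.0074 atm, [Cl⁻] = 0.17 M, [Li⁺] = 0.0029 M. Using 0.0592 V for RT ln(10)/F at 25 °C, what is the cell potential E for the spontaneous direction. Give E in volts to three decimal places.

Cl₂/Cl⁻ is the cathode (higher E°), Li⁺/Li the anode: E°cell = +1.34 − (-3.05) = +4.39 V, n = 2.
Overall: Cl₂(g) + 2 Li(s) → 2 Cl⁻(aq) + 2 Li⁺(aq)
Q = [Cl⁻]^2·[Li⁺]^2 / (P(Cl₂)); log Q = -4.484.
E = E° − (0.0592/n) log Q = +4.39 − (0.0592/2)(-4.484) = +4.523 V.

+4.523 V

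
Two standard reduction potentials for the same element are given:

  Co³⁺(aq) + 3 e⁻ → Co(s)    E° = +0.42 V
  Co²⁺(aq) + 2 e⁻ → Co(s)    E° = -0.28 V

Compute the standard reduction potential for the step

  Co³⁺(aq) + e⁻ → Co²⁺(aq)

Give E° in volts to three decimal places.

Sequential free energies add, so n₃E°₃ = n₁E°₁ + n₂E°₂.
With n₃ = 3, and the known step contributing 2×(-0.28) V, the unknown satisfies 1·E° = 3×(+0.42) − 2×(-0.28) = +1.820.
E° = +1.820 / 1 = +1.820 V.

+1.820 V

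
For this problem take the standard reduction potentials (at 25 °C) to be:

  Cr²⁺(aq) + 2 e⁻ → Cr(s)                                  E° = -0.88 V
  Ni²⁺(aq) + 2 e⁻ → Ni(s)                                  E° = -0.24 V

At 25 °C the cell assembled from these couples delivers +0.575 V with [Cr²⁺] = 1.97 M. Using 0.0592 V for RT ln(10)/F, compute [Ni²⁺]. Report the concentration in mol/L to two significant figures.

0.013 M

Ni²⁺/Ni is the cathode, Cr²⁺/Cr the anode: E°cell = +0.64 V, n = 2.
Overall reaction: Ni²⁺(aq) + Cr(s) → Ni(s) + Cr²⁺(aq); Q = [Cr²⁺]^1/[Ni²⁺]^1.
From E = E° − (0.0592/n) log Q: log Q = (E° − E)·n/0.0592 = (+0.64 − (+0.575))·2/0.0592 = 2.1959.
So 1·log[Ni²⁺] = 1·log(1.97) − log Q = 0.2945 − (2.1959) = -1.9014; [Ni²⁺] = 10^(-1.9014) ≈ 0.013 M.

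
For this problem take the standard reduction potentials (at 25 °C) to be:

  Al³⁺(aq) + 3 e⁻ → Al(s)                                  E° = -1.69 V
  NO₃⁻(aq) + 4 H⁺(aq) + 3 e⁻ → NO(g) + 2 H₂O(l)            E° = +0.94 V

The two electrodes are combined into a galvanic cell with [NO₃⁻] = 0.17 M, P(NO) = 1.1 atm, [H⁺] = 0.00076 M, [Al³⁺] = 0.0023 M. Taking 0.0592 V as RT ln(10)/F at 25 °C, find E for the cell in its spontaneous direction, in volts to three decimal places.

NO₃⁻/NO is the cathode (higher E°), Al³⁺/Al the anode: E°cell = +0.94 − (-1.69) = +2.63 V, n = 3.
Overall: NO₃⁻(aq) + 4 H⁺(aq) + Al(s) → NO(g) + 2 H₂O(l) + Al³⁺(aq)
Q = P(NO)·[Al³⁺] / ([NO₃⁻]·[H⁺]^4); log Q = 10.649.
E = E° − (0.0592/n) log Q = +2.63 − (0.0592/3)(10.649) = +2.420 V.

+2.420 V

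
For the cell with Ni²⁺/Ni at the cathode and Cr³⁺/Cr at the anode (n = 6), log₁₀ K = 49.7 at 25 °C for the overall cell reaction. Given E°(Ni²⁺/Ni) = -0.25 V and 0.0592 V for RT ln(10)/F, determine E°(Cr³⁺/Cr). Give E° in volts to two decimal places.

-0.74 V

E°cell = (0.0592/n)·log K = (0.0592/6)(49.7) = +0.490 V.
Since Ni²⁺/Ni is the cathode and Cr³⁺/Cr the anode, E°cell = E°(Ni²⁺/Ni) − E°(Cr³⁺/Cr).
So E°(Cr³⁺/Cr) = E°(Ni²⁺/Ni) − E°cell = (-0.25) − (+0.490) = -0.74 V.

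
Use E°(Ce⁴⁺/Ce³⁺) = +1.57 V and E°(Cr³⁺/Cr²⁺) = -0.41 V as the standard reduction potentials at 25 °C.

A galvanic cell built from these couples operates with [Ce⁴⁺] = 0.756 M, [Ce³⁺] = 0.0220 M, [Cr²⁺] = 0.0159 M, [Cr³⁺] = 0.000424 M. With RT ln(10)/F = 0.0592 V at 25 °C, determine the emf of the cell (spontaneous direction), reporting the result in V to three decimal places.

+2.164 V

Ce⁴⁺/Ce³⁺ is the cathode (higher E°), Cr³⁺/Cr²⁺ the anode: E°cell = +1.57 − (-0.41) = +1.98 V, n = 1.
Overall: Ce⁴⁺(aq) + Cr²⁺(aq) → Ce³⁺(aq) + Cr³⁺(aq)
Q = [Ce³⁺]·[Cr³⁺] / ([Ce⁴⁺]·[Cr²⁺]); log Q = -3.110.
E = E° − (0.0592/n) log Q = +1.98 − (0.0592/1)(-3.110) = +2.164 V.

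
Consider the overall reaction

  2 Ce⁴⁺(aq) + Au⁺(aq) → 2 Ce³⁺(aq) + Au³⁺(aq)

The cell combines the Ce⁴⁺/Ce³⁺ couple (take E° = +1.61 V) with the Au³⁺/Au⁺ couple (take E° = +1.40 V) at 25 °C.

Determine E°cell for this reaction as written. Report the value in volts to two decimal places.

The Ce⁴⁺/Ce³⁺ couple has the higher reduction potential, so it is the cathode; Au³⁺/Au⁺ is oxidised at the anode.
E°cell = E°(cathode) − E°(anode) = (+1.61) − (+1.40) = +0.21 V.

+0.21 V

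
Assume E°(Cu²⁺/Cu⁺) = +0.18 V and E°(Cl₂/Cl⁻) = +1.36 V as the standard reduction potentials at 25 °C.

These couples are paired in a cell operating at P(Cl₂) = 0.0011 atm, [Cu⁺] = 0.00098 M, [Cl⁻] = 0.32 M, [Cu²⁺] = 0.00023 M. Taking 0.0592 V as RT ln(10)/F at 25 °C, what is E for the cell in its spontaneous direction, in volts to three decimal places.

+1.159 V

Cl₂/Cl⁻ is the cathode (higher E°), Cu²⁺/Cu⁺ the anode: E°cell = +1.36 − (+0.18) = +1.18 V, n = 2.
Overall: Cl₂(g) + 2 Cu⁺(aq) → 2 Cl⁻(aq) + 2 Cu²⁺(aq)
Q = [Cl⁻]^2·[Cu²⁺]^2 / (P(Cl₂)·[Cu⁺]^2); log Q = 0.710.
E = E° − (0.0592/n) log Q = +1.18 − (0.0592/2)(0.710) = +1.159 V.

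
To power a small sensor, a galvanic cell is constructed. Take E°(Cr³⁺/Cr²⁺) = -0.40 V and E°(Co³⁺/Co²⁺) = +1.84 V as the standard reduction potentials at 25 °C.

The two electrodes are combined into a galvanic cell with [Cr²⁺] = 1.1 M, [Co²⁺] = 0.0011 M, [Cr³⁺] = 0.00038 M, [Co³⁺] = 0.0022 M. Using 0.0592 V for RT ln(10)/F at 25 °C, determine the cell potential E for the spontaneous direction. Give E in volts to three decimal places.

+2.463 V

Co³⁺/Co²⁺ is the cathode (higher E°), Cr³⁺/Cr²⁺ the anode: E°cell = +1.84 − (-0.40) = +2.24 V, n = 1.
Overall: Co³⁺(aq) + Cr²⁺(aq) → Co²⁺(aq) + Cr³⁺(aq)
Q = [Co²⁺]·[Cr³⁺] / ([Co³⁺]·[Cr²⁺]); log Q = -3.763.
E = E° − (0.0592/n) log Q = +2.24 − (0.0592/1)(-3.763) = +2.463 V.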